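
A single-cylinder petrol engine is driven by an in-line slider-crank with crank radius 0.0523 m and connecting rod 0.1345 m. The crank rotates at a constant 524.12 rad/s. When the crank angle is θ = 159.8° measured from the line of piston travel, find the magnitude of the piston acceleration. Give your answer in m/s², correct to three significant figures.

9100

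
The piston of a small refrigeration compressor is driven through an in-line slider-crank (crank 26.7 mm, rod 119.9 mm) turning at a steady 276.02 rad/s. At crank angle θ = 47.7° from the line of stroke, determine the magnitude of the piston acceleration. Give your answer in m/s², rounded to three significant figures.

ω = 276 rad/s
x(θ) = r cosθ + √(L² − r² sin²θ); with ω constant, a = ω²·d²x/dθ².
d²x/dθ² = −r cosθ − r²(cos2θ)/√u − r⁴ sin²2θ/(4u^{3/2}),  u = L² − r² sin²θ = 0.013986 m².
Substituting r = 0.0267 m, L = 0.1199 m, θ = 47.7°: d²x/dθ² = -0.017478 m.
a = ω²·d²x/dθ² = (276)²·(-0.017478) = -1331.6 m/s²;  |a| = 1331.6 m/s².

1330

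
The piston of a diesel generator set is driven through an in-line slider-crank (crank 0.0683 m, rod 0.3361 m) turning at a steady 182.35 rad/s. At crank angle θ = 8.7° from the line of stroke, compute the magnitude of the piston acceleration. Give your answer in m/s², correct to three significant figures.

ω = 182.3 rad/s
x(θ) = r cosθ + √(L² − r² sin²θ); with ω constant, a = ω²·d²x/dθ².
d²x/dθ² = −r cosθ − r²(cos2θ)/√u − r⁴ sin²2θ/(4u^{3/2}),  u = L² − r² sin²θ = 0.112856 m².
Substituting r = 0.0683 m, L = 0.3361 m, θ = 8.7°: d²x/dθ² = -0.080778 m.
a = ω²·d²x/dθ² = (182.3)²·(-0.080778) = -2686 m/s²;  |a| = 2686 m/s².

2690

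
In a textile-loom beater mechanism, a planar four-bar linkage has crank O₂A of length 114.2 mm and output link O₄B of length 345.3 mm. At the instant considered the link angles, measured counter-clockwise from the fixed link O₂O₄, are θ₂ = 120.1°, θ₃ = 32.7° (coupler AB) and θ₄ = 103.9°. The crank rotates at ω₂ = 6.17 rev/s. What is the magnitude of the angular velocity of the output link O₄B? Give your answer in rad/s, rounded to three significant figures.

13.5

ω₂ = 38.77 rad/s (from 6.17 rev/s).
Differentiating the loop-closure r₂e^{iθ₂}+r₃e^{iθ₃}=r₁+r₄e^{iθ₄} gives r₂ω₂e^{iθ₂}+r₃ω₃e^{iθ₃}=r₄ω₄e^{iθ₄}.
Eliminating the other unknown: ω₄ = r₂ω₂ sin(θ₂−θ₃) / [r₄ sin(θ₄−θ₃)].
Numerator sine = +0.99897; denominator sine = +0.94665.
Result = 0.1142·38.77·(+0.99897) / (0.3453·(+0.94665)) = +13.53 rad/s; magnitude 13.53 rad/s.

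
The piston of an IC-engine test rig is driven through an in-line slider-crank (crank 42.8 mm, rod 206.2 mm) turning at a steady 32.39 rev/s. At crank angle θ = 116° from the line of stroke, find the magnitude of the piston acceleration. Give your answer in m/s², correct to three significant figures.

ω = 2π·32.4 = 203.5 rad/s
x(θ) = r cosθ + √(L² − r² sin²θ); with ω constant, a = ω²·d²x/dθ².
d²x/dθ² = −r cosθ − r²(cos2θ)/√u − r⁴ sin²2θ/(4u^{3/2}),  u = L² − r² sin²θ = 0.0410386 m².
Substituting r = 0.0428 m, L = 0.2062 m, θ = 116°: d²x/dθ² = +0.024267 m.
a = ω²·d²x/dθ² = (203.5)²·(+0.024267) = +1005.1 m/s²;  |a| = 1005.1 m/s².

1010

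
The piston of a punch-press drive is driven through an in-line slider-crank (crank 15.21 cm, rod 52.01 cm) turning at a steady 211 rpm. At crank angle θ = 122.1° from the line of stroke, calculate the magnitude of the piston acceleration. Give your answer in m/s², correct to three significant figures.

48.8

ω = 2π·211/60 = 22.1 rad/s
x(θ) = r cosθ + √(L² − r² sin²θ); with ω constant, a = ω²·d²x/dθ².
d²x/dθ² = −r cosθ − r²(cos2θ)/√u − r⁴ sin²2θ/(4u^{3/2}),  u = L² − r² sin²θ = 0.253902 m².
Substituting r = 0.1521 m, L = 0.5201 m, θ = 122.1°: d²x/dθ² = +0.09996 m.
a = ω²·d²x/dθ² = (22.1)²·(+0.09996) = +48.803 m/s²;  |a| = 48.803 m/s².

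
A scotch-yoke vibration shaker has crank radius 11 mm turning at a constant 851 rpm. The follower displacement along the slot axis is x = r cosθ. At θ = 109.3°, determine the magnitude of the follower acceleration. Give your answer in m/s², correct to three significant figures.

ω = 89.12 rad/s (from 851 rpm).
x = r cosθ ⇒ ẍ = −rω² cosθ (ω constant).
|a| = rω²|cosθ| = 0.011·(89.12)²·|cos 109.3°| = 28.873 m/s².

28.9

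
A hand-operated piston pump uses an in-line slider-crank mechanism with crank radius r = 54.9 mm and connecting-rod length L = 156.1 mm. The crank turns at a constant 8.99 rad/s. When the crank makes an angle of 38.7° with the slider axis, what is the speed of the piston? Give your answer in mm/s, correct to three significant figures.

ω = 8.99 rad/s
For an in-line slider-crank, x = r cosθ + √(L² − r² sin²θ), so v = −rω sinθ·[1 + r cosθ/√(L² − r² sin²θ)].
With r = 0.0549 m, L = 0.1561 m, θ = 38.7°: √(L² − r² sin²θ) = 0.15228 m.
v = −0.0549·8.99·0.62524·[1 + 0.0549·0.78043/0.15228] = -0.39541 m/s.
|v| = 0.39541 m/s = 395.41 mm/s.

395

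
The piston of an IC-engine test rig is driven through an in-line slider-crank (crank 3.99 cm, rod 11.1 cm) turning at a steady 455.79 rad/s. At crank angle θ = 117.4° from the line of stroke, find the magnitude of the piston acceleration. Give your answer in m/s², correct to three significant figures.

ω = 455.8 rad/s
x(θ) = r cosθ + √(L² − r² sin²θ); with ω constant, a = ω²·d²x/dθ².
d²x/dθ² = −r cosθ − r²(cos2θ)/√u − r⁴ sin²2θ/(4u^{3/2}),  u = L² − r² sin²θ = 0.0110662 m².
Substituting r = 0.0399 m, L = 0.111 m, θ = 117.4°: d²x/dθ² = +0.026722 m.
a = ω²·d²x/dθ² = (455.8)²·(+0.026722) = +5551.4 m/s²;  |a| = 5551.4 m/s².

5550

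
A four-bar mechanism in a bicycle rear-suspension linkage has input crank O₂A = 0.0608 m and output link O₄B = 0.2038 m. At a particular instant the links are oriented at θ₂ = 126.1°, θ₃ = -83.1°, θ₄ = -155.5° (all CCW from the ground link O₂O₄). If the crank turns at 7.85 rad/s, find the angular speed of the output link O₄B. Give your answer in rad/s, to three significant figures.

1.20

ω₂ = 7.85 rad/s
Differentiating the loop-closure r₂e^{iθ₂}+r₃e^{iθ₃}=r₁+r₄e^{iθ₄} gives r₂ω₂e^{iθ₂}+r₃ω₃e^{iθ₃}=r₄ω₄e^{iθ₄}.
Eliminating the other unknown: ω₄ = r₂ω₂ sin(θ₂−θ₃) / [r₄ sin(θ₄−θ₃)].
Numerator sine = -0.48786; denominator sine = -0.95319.
Result = 0.0608·7.85·(-0.48786) / (0.2038·(-0.95319)) = +1.1986 rad/s; magnitude 1.1986 rad/s.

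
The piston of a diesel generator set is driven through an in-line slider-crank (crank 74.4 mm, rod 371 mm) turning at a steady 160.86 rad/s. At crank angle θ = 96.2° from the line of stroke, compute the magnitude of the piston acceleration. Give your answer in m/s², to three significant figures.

ω = 160.9 rad/s
x(θ) = r cosθ + √(L² − r² sin²θ); with ω constant, a = ω²·d²x/dθ².
d²x/dθ² = −r cosθ − r²(cos2θ)/√u − r⁴ sin²2θ/(4u^{3/2}),  u = L² − r² sin²θ = 0.13217 m².
Substituting r = 0.0744 m, L = 0.371 m, θ = 96.2°: d²x/dθ² = +0.022898 m.
a = ω²·d²x/dθ² = (160.9)²·(+0.022898) = +592.52 m/s²;  |a| = 592.52 m/s².

593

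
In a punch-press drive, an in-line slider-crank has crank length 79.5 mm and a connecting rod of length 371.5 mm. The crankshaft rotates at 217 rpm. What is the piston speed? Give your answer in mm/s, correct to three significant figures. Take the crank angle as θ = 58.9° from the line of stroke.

ω = 2π·217/60 = 22.72 rad/s
For an in-line slider-crank, x = r cosθ + √(L² − r² sin²θ), so v = −rω sinθ·[1 + r cosθ/√(L² − r² sin²θ)].
With r = 0.0795 m, L = 0.3715 m, θ = 58.9°: √(L² − r² sin²θ) = 0.36521 m.
v = −0.0795·22.72·0.85627·[1 + 0.0795·0.51653/0.36521] = -1.7208 m/s.
|v| = 1.7208 m/s = 1720.8 mm/s.

1720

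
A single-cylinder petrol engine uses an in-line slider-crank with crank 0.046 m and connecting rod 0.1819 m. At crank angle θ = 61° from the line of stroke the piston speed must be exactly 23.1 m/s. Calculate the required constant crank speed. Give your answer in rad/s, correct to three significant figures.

For an in-line slider-crank, |v_piston| = rω|sinθ|·[1 + r cosθ/√(L² − r² sin²θ)].
With r = 0.046 m, L = 0.1819 m, θ = 61°: the bracketed kinematic factor |dx/dθ| = 0.04529 m.
ω = v/|dx/dθ| = 23.1/0.04529 = 510.04 rad/s.

510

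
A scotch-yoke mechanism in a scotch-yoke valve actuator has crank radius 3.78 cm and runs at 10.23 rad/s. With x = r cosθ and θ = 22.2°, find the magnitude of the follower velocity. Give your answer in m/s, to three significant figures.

0.146

ω = 10.23 rad/s
x = r cosθ ⇒ ẋ = −rω sinθ.
|v| = rω|sinθ| = 0.0378·10.23·|sin 22.2°| = 0.14611 m/s.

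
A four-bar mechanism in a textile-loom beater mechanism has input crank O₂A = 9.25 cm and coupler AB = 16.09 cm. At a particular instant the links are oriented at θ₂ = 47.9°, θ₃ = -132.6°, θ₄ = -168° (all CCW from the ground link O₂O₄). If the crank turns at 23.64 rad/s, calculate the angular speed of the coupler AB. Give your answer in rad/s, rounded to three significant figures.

13.8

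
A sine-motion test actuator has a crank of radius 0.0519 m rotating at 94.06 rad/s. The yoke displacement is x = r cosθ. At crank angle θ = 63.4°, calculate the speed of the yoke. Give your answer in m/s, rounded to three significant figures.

4.37

ω = 94.06 rad/s
x = r cosθ ⇒ ẋ = −rω sinθ.
|v| = rω|sinθ| = 0.0519·94.06·|sin 63.4°| = 4.365 m/s.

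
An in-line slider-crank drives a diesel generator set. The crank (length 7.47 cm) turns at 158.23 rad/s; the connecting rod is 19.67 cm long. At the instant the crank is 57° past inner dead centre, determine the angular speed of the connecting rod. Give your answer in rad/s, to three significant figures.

ω = 158.2 rad/s
The rod makes angle φ with the slider axis where L sinφ = r sinθ; differentiating, L cosφ·φ̇ = r ω cosθ.
L cosφ = √(L² − r² sin²θ) = 0.18646 m.
|ω_rod| = r ω |cosθ| / √(L² − r² sin²θ) = 0.0747·158.2·0.54464/0.18646 = 34.526 rad/s.

34.5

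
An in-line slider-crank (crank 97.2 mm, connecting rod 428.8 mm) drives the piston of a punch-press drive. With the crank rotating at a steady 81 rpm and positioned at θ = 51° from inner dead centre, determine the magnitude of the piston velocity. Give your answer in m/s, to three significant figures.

0.734

ω = 2π·81/60 = 8.482 rad/s
For an in-line slider-crank, x = r cosθ + √(L² − r² sin²θ), so v = −rω sinθ·[1 + r cosθ/√(L² − r² sin²θ)].
With r = 0.0972 m, L = 0.4288 m, θ = 51°: √(L² − r² sin²θ) = 0.42209 m.
v = −0.0972·8.482·0.77715·[1 + 0.0972·0.62932/0.42209] = -0.7336 m/s.
|v| = 0.7336 m/s.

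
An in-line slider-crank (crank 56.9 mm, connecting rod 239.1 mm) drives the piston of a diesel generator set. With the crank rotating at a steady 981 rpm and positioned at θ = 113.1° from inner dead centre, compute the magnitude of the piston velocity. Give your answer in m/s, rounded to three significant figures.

ω = 2π·981/60 = 102.7 rad/s
For an in-line slider-crank, x = r cosθ + √(L² − r² sin²θ), so v = −rω sinθ·[1 + r cosθ/√(L² − r² sin²θ)].
With r = 0.0569 m, L = 0.2391 m, θ = 113.1°: √(L² − r² sin²θ) = 0.2333 m.
v = −0.0569·102.7·0.91982·[1 + 0.0569·-0.39234/0.2333] = -4.8622 m/s.
|v| = 4.8622 m/s.

4.86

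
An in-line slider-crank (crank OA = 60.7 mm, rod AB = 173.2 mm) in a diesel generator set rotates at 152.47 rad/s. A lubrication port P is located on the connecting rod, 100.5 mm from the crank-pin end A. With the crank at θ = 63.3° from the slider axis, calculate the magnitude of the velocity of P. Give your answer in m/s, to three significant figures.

9.23

ω = 152.5 rad/s.  Crank-pin speed |V_A| = rω = 9.2549 m/s, perpendicular to OA.
Rod angle: sinφ = −(r/L) sinθ ⇒ φ = -18.246°; ω_rod = −rω cosθ/√(L²−r²sin²θ) = -25.28 rad/s.
V_P = V_A + ω_rod × AP, with AP = 0.1005 m along the rod.
Components: V_Px = −rω sinθ − a·ω_rod·sinφ = -9.0636 m/s;  V_Py = rω cosθ + a·ω_rod·cosφ = +1.7455 m/s.
|V_P| = √(V_Px² + V_Py²) = 9.2301 m/s.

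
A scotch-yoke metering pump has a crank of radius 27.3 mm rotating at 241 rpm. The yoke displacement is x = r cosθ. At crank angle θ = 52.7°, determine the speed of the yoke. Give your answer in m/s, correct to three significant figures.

ω = 25.24 rad/s (from 241 rpm).
x = r cosθ ⇒ ẋ = −rω sinθ.
|v| = rω|sinθ| = 0.0273·25.24·|sin 52.7°| = 0.54807 m/s.

0.548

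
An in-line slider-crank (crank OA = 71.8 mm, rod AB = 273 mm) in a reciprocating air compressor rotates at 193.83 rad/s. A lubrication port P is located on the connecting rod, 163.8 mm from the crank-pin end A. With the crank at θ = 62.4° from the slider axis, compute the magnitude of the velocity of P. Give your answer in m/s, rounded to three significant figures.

13.5

ω = 193.8 rad/s.  Crank-pin speed |V_A| = rω = 13.917 m/s, perpendicular to OA.
Rod angle: sinφ = −(r/L) sinθ ⇒ φ = -13.478°; ω_rod = −rω cosθ/√(L²−r²sin²θ) = -24.287 rad/s.
V_P = V_A + ω_rod × AP, with AP = 0.1638 m along the rod.
Components: V_Px = −rω sinθ − a·ω_rod·sinφ = -13.261 m/s;  V_Py = rω cosθ + a·ω_rod·cosφ = +2.5791 m/s.
|V_P| = √(V_Px² + V_Py²) = 13.509 m/s.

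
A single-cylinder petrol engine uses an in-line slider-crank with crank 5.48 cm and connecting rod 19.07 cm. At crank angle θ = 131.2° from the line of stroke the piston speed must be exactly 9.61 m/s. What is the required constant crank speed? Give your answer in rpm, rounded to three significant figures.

2760

For an in-line slider-crank, |v_piston| = rω|sinθ|·[1 + r cosθ/√(L² − r² sin²θ)].
With r = 0.0548 m, L = 0.1907 m, θ = 131.2°: the bracketed kinematic factor |dx/dθ| = 0.033239 m.
ω = v/|dx/dθ| = 9.61/0.033239 = 289.12 rad/s.
N = 60ω/(2π) = 2760.9 rpm.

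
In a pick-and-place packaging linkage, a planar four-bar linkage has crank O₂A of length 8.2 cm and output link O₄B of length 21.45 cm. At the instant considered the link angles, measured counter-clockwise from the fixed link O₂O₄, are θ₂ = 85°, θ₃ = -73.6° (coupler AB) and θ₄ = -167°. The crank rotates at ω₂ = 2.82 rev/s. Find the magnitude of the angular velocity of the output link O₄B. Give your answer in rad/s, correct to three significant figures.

ω₂ = 17.72 rad/s (from 2.82 rev/s).
Differentiating the loop-closure r₂e^{iθ₂}+r₃e^{iθ₃}=r₁+r₄e^{iθ₄} gives r₂ω₂e^{iθ₂}+r₃ω₃e^{iθ₃}=r₄ω₄e^{iθ₄}.
Eliminating the other unknown: ω₄ = r₂ω₂ sin(θ₂−θ₃) / [r₄ sin(θ₄−θ₃)].
Numerator sine = +0.36488; denominator sine = -0.99824.
Result = 0.082·17.72·(+0.36488) / (0.2145·(-0.99824)) = -2.4759 rad/s; magnitude 2.4759 rad/s.

2.48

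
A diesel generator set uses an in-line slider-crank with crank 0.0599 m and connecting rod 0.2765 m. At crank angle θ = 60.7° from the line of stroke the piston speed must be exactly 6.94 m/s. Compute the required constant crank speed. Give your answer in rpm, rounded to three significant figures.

For an in-line slider-crank, |v_piston| = rω|sinθ|·[1 + r cosθ/√(L² − r² sin²θ)].
With r = 0.0599 m, L = 0.2765 m, θ = 60.7°: the bracketed kinematic factor |dx/dθ| = 0.057877 m.
ω = v/|dx/dθ| = 6.94/0.057877 = 119.91 rad/s.
N = 60ω/(2π) = 1145.1 rpm.

1150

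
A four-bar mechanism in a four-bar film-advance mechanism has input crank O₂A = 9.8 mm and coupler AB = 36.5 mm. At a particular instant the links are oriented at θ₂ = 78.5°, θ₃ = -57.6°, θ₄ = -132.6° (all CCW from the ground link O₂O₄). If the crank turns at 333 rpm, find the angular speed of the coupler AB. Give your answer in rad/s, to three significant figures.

ω₂ = 34.87 rad/s (from 333 rpm).
Differentiating the loop-closure r₂e^{iθ₂}+r₃e^{iθ₃}=r₁+r₄e^{iθ₄} gives r₂ω₂e^{iθ₂}+r₃ω₃e^{iθ₃}=r₄ω₄e^{iθ₄}.
Eliminating the other unknown: ω₃ = r₂ω₂ sin(θ₄−θ₂) / [r₃ sin(θ₃−θ₄)].
Numerator sine = +0.51653; denominator sine = +0.96593.
Result = 0.0098·34.87·(+0.51653) / (0.0365·(+0.96593)) = +5.0068 rad/s; magnitude 5.0068 rad/s.

5.01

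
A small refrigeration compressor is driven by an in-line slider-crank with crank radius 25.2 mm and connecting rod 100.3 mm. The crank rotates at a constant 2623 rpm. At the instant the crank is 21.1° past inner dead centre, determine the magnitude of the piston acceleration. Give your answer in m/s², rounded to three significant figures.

2130

ω = 2π·2623/60 = 274.7 rad/s
x(θ) = r cosθ + √(L² − r² sin²θ); with ω constant, a = ω²·d²x/dθ².
d²x/dθ² = −r cosθ − r²(cos2θ)/√u − r⁴ sin²2θ/(4u^{3/2}),  u = L² − r² sin²θ = 0.00997779 m².
Substituting r = 0.0252 m, L = 0.1003 m, θ = 21.1°: d²x/dθ² = -0.028266 m.
a = ω²·d²x/dθ² = (274.7)²·(-0.028266) = -2132.6 m/s²;  |a| = 2132.6 m/s².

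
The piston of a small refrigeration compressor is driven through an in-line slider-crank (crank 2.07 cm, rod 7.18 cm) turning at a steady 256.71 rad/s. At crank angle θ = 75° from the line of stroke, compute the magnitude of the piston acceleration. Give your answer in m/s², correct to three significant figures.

ω = 256.7 rad/s
x(θ) = r cosθ + √(L² − r² sin²θ); with ω constant, a = ω²·d²x/dθ².
d²x/dθ² = −r cosθ − r²(cos2θ)/√u − r⁴ sin²2θ/(4u^{3/2}),  u = L² − r² sin²θ = 0.00475545 m².
Substituting r = 0.0207 m, L = 0.0718 m, θ = 75°: d²x/dθ² = -1.1393e-05 m.
a = ω²·d²x/dθ² = (256.7)²·(-1.1393e-05) = -0.75083 m/s²;  |a| = 0.75083 m/s².

0.751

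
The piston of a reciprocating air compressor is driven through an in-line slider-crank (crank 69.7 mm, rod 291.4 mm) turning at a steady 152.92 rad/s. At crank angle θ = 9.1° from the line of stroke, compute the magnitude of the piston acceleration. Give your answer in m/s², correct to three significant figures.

1980

ω = 152.9 rad/s
x(θ) = r cosθ + √(L² − r² sin²θ); with ω constant, a = ω²·d²x/dθ².
d²x/dθ² = −r cosθ − r²(cos2θ)/√u − r⁴ sin²2θ/(4u^{3/2}),  u = L² − r² sin²θ = 0.0847924 m².
Substituting r = 0.0697 m, L = 0.2914 m, θ = 9.1°: d²x/dθ² = -0.084695 m.
a = ω²·d²x/dθ² = (152.9)²·(-0.084695) = -1980.6 m/s²;  |a| = 1980.6 m/s².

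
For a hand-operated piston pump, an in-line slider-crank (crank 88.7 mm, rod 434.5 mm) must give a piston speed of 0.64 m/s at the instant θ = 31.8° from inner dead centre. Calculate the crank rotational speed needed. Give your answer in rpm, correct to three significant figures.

For an in-line slider-crank, |v_piston| = rω|sinθ|·[1 + r cosθ/√(L² − r² sin²θ)].
With r = 0.0887 m, L = 0.4345 m, θ = 31.8°: the bracketed kinematic factor |dx/dθ| = 0.054898 m.
ω = v/|dx/dθ| = 0.64/0.054898 = 11.658 rad/s.
N = 60ω/(2π) = 111.33 rpm.

111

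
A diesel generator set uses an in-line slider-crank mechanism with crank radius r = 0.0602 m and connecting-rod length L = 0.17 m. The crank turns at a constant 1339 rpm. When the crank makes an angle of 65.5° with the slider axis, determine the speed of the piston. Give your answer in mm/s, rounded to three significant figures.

8870

ω = 2π·1339/60 = 140.2 rad/s
For an in-line slider-crank, x = r cosθ + √(L² − r² sin²θ), so v = −rω sinθ·[1 + r cosθ/√(L² − r² sin²θ)].
With r = 0.0602 m, L = 0.17 m, θ = 65.5°: √(L² − r² sin²θ) = 0.16093 m.
v = −0.0602·140.2·0.90996·[1 + 0.0602·0.41469/0.16093] = -8.8727 m/s.
|v| = 8.8727 m/s = 8872.7 mm/s.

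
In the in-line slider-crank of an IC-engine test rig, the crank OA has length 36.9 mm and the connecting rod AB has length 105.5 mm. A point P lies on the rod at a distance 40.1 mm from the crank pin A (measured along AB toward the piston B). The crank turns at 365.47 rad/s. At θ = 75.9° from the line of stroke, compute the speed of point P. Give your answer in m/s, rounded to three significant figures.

13.7

ω = 365.5 rad/s.  Crank-pin speed |V_A| = rω = 13.486 m/s, perpendicular to OA.
Rod angle: sinφ = −(r/L) sinθ ⇒ φ = -19.830°; ω_rod = −rω cosθ/√(L²−r²sin²θ) = -33.104 rad/s.
V_P = V_A + ω_rod × AP, with AP = 0.0401 m along the rod.
Components: V_Px = −rω sinθ − a·ω_rod·sinφ = -13.53 m/s;  V_Py = rω cosθ + a·ω_rod·cosφ = +2.0366 m/s.
|V_P| = √(V_Px² + V_Py²) = 13.682 m/s.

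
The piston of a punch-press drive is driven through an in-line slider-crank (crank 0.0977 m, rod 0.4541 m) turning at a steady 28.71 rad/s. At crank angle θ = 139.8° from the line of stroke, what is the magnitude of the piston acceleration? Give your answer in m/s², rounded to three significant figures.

58.4

ω = 28.71 rad/s
x(θ) = r cosθ + √(L² − r² sin²θ); with ω constant, a = ω²·d²x/dθ².
d²x/dθ² = −r cosθ − r²(cos2θ)/√u − r⁴ sin²2θ/(4u^{3/2}),  u = L² − r² sin²θ = 0.20223 m².
Substituting r = 0.0977 m, L = 0.4541 m, θ = 139.8°: d²x/dθ² = +0.07084 m.
a = ω²·d²x/dθ² = (28.71)²·(+0.07084) = +58.391 m/s²;  |a| = 58.391 m/s².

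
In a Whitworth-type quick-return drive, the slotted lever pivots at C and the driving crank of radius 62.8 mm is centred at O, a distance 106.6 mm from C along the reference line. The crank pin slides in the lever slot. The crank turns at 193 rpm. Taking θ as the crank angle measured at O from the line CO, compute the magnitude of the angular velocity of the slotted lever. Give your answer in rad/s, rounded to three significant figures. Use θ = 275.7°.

5.60

ω = 20.21 rad/s (from 193 rpm).
Crank pin A relative to C: A = (d + r cosθ, r sinθ); lever angle φ = atan2(r sinθ, d + r cosθ).
Differentiating tanφ: φ̇ = rω(d cosθ + r)/(d² + r² + 2dr cosθ).
d² + r² + 2dr cosθ = |CA|² = 0.0166372 m²;  d cosθ + r = +0.073387 m.
|ω_lever| = |0.0628·20.21·+0.073387| / 0.0166372 = 5.5987 rad/s.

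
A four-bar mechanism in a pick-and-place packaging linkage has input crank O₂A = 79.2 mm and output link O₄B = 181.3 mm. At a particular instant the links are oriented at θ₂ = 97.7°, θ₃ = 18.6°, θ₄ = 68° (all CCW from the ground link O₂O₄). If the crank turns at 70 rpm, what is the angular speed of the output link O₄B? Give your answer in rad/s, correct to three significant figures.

ω₂ = 7.33 rad/s (from 70 rpm).
Differentiating the loop-closure r₂e^{iθ₂}+r₃e^{iθ₃}=r₁+r₄e^{iθ₄} gives r₂ω₂e^{iθ₂}+r₃ω₃e^{iθ₃}=r₄ω₄e^{iθ₄}.
Eliminating the other unknown: ω₄ = r₂ω₂ sin(θ₂−θ₃) / [r₄ sin(θ₄−θ₃)].
Numerator sine = +0.98196; denominator sine = +0.75927.
Result = 0.0792·7.33·(+0.98196) / (0.1813·(+0.75927)) = +4.1414 rad/s; magnitude 4.1414 rad/s.

4.14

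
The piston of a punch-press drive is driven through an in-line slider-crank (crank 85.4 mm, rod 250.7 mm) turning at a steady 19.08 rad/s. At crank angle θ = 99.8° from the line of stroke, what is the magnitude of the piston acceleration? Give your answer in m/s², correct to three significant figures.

15.8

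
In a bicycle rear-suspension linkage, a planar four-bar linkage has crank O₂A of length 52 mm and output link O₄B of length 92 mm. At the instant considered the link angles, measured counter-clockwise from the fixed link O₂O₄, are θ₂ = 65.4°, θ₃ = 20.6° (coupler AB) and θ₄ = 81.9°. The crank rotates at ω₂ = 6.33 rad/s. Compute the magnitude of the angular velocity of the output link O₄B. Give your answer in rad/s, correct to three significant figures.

2.87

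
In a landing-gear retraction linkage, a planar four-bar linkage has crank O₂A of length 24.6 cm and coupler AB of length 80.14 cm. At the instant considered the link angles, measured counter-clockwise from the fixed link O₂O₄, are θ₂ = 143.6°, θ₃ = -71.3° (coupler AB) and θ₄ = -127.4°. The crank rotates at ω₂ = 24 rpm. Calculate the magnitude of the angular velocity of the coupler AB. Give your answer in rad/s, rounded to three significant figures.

0.929

ω₂ = 2.513 rad/s (from 24 rpm).
Differentiating the loop-closure r₂e^{iθ₂}+r₃e^{iθ₃}=r₁+r₄e^{iθ₄} gives r₂ω₂e^{iθ₂}+r₃ω₃e^{iθ₃}=r₄ω₄e^{iθ₄}.
Eliminating the other unknown: ω₃ = r₂ω₂ sin(θ₄−θ₂) / [r₃ sin(θ₃−θ₄)].
Numerator sine = +0.99985; denominator sine = +0.83001.
Result = 0.246·2.513·(+0.99985) / (0.8014·(+0.83001)) = +0.92934 rad/s; magnitude 0.92934 rad/s.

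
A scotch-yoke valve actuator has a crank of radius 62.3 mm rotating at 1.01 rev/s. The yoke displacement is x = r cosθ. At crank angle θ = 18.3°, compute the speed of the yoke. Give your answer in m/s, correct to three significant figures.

ω = 6.346 rad/s (from 1.01 rev/s).
x = r cosθ ⇒ ẋ = −rω sinθ.
|v| = rω|sinθ| = 0.0623·6.346·|sin 18.3°| = 0.12414 m/s.

0.124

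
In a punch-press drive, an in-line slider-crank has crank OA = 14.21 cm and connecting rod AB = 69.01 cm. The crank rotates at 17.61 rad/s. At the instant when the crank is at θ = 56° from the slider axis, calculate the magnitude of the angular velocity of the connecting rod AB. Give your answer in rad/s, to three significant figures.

2.06

ω = 17.61 rad/s
The rod makes angle φ with the slider axis where L sinφ = r sinθ; differentiating, L cosφ·φ̇ = r ω cosθ.
L cosφ = √(L² − r² sin²θ) = 0.67997 m.
|ω_rod| = r ω |cosθ| / √(L² − r² sin²θ) = 0.1421·17.61·0.55919/0.67997 = 2.0579 rad/s.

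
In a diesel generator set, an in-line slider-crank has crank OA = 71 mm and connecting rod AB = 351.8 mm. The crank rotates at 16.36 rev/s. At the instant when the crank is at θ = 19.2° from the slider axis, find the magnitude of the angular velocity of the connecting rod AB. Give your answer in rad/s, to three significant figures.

ω = 102.8 rad/s (converted from 16.36 rev/s).
The rod makes angle φ with the slider axis where L sinφ = r sinθ; differentiating, L cosφ·φ̇ = r ω cosθ.
L cosφ = √(L² − r² sin²θ) = 0.35102 m.
|ω_rod| = r ω |cosθ| / √(L² − r² sin²θ) = 0.071·102.8·0.94438/0.35102 = 19.635 rad/s.

19.6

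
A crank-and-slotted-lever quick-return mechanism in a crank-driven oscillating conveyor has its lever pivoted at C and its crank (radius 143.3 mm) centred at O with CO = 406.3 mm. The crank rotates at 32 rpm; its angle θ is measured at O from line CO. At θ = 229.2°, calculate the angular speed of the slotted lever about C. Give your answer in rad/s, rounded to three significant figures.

ω = 3.351 rad/s (from 32 rpm).
Crank pin A relative to C: A = (d + r cosθ, r sinθ); lever angle φ = atan2(r sinθ, d + r cosθ).
Differentiating tanφ: φ̇ = rω(d cosθ + r)/(d² + r² + 2dr cosθ).
d² + r² + 2dr cosθ = |CA|² = 0.109527 m²;  d cosθ + r = -0.12218 m.
|ω_lever| = |0.1433·3.351·-0.12218| / 0.109527 = 0.5357 rad/s.

0.536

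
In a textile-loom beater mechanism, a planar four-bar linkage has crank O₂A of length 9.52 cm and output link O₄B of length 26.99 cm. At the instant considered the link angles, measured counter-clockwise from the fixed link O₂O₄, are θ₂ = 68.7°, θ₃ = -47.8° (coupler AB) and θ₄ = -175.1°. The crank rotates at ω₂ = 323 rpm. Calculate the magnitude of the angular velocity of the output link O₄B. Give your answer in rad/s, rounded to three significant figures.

13.4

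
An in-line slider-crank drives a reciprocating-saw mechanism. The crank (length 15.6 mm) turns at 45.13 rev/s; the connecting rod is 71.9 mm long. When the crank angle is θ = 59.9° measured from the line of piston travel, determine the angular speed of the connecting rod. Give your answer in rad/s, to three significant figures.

31.4

ω = 283.6 rad/s (converted from 45.13 rev/s).
The rod makes angle φ with the slider axis where L sinφ = r sinθ; differentiating, L cosφ·φ̇ = r ω cosθ.
L cosφ = √(L² − r² sin²θ) = 0.070622 m.
|ω_rod| = r ω |cosθ| / √(L² − r² sin²θ) = 0.0156·283.6·0.50151/0.070622 = 31.413 rad/s.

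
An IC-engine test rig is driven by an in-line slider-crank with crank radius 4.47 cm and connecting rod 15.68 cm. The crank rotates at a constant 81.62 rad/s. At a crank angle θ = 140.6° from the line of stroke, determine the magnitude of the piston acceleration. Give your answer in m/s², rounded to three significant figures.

ω = 81.62 rad/s
x(θ) = r cosθ + √(L² − r² sin²θ); with ω constant, a = ω²·d²x/dθ².
d²x/dθ² = −r cosθ − r²(cos2θ)/√u − r⁴ sin²2θ/(4u^{3/2}),  u = L² − r² sin²θ = 0.0237812 m².
Substituting r = 0.0447 m, L = 0.1568 m, θ = 140.6°: d²x/dθ² = +0.031763 m.
a = ω²·d²x/dθ² = (81.62)²·(+0.031763) = +211.6 m/s²;  |a| = 211.6 m/s².

212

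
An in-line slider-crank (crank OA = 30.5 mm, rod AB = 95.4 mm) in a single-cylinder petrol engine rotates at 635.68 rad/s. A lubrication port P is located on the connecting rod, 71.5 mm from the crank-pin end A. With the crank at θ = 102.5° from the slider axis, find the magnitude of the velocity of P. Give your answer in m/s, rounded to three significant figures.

ω = 635.7 rad/s.  Crank-pin speed |V_A| = rω = 19.388 m/s, perpendicular to OA.
Rod angle: sinφ = −(r/L) sinθ ⇒ φ = -18.188°; ω_rod = −rω cosθ/√(L²−r²sin²θ) = +46.3 rad/s.
V_P = V_A + ω_rod × AP, with AP = 0.0715 m along the rod.
Components: V_Px = −rω sinθ − a·ω_rod·sinφ = -17.895 m/s;  V_Py = rω cosθ + a·ω_rod·cosφ = -1.0513 m/s.
|V_P| = √(V_Px² + V_Py²) = 17.926 m/s.

17.9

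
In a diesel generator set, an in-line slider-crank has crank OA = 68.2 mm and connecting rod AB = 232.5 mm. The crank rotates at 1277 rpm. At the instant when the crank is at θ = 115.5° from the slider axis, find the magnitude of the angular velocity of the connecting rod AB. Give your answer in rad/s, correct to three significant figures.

ω = 133.7 rad/s (converted from 1277 rpm).
The rod makes angle φ with the slider axis where L sinφ = r sinθ; differentiating, L cosφ·φ̇ = r ω cosθ.
L cosφ = √(L² − r² sin²θ) = 0.2242 m.
|ω_rod| = r ω |cosθ| / √(L² − r² sin²θ) = 0.0682·133.7·0.43051/0.2242 = 17.512 rad/s.

17.5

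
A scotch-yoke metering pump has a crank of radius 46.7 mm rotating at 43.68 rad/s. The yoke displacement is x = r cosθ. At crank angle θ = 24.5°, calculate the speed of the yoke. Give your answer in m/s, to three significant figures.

0.846

ω = 43.68 rad/s
x = r cosθ ⇒ ẋ = −rω sinθ.
|v| = rω|sinθ| = 0.0467·43.68·|sin 24.5°| = 0.84591 m/s.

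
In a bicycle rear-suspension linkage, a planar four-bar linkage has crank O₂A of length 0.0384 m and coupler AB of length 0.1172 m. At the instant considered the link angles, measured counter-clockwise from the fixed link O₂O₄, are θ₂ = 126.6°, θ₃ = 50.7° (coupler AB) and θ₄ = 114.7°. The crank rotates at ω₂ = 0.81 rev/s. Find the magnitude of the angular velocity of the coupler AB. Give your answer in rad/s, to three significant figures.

0.383

ω₂ = 5.089 rad/s (from 0.81 rev/s).
Differentiating the loop-closure r₂e^{iθ₂}+r₃e^{iθ₃}=r₁+r₄e^{iθ₄} gives r₂ω₂e^{iθ₂}+r₃ω₃e^{iθ₃}=r₄ω₄e^{iθ₄}.
Eliminating the other unknown: ω₃ = r₂ω₂ sin(θ₄−θ₂) / [r₃ sin(θ₃−θ₄)].
Numerator sine = -0.20620; denominator sine = -0.89879.
Result = 0.0384·5.089·(-0.20620) / (0.1172·(-0.89879)) = +0.38257 rad/s; magnitude 0.38257 rad/s.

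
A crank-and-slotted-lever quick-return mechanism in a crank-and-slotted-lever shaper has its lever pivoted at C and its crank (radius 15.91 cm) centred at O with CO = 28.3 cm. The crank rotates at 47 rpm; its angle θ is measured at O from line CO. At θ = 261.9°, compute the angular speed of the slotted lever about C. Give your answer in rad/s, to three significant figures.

ω = 4.922 rad/s (from 47 rpm).
Crank pin A relative to C: A = (d + r cosθ, r sinθ); lever angle φ = atan2(r sinθ, d + r cosθ).
Differentiating tanφ: φ̇ = rω(d cosθ + r)/(d² + r² + 2dr cosθ).
d² + r² + 2dr cosθ = |CA|² = 0.0927136 m²;  d cosθ + r = +0.11922 m.
|ω_lever| = |0.1591·4.922·+0.11922| / 0.0927136 = 1.007 rad/s.

1.01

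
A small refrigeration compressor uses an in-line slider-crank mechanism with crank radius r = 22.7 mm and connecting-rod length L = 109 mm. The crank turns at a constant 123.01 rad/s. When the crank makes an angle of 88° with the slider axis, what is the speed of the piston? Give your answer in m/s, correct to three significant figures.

2.81

ω = 123 rad/s
For an in-line slider-crank, x = r cosθ + √(L² − r² sin²θ), so v = −rω sinθ·[1 + r cosθ/√(L² − r² sin²θ)].
With r = 0.0227 m, L = 0.109 m, θ = 88°: √(L² − r² sin²θ) = 0.10661 m.
v = −0.0227·123·0.99939·[1 + 0.0227·0.03490/0.10661] = -2.8114 m/s.
|v| = 2.8114 m/s.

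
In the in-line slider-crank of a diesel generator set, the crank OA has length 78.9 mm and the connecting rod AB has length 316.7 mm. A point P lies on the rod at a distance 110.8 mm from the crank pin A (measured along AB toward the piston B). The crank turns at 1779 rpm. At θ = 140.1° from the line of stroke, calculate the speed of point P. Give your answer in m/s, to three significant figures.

ω = 186.3 rad/s.  Crank-pin speed |V_A| = rω = 14.699 m/s, perpendicular to OA.
Rod angle: sinφ = −(r/L) sinθ ⇒ φ = -9.196°; ω_rod = −rω cosθ/√(L²−r²sin²θ) = +36.069 rad/s.
V_P = V_A + ω_rod × AP, with AP = 0.1108 m along the rod.
Components: V_Px = −rω sinθ − a·ω_rod·sinφ = -8.7899 m/s;  V_Py = rω cosθ + a·ω_rod·cosφ = -7.3313 m/s.
|V_P| = √(V_Px² + V_Py²) = 11.446 m/s.

11.4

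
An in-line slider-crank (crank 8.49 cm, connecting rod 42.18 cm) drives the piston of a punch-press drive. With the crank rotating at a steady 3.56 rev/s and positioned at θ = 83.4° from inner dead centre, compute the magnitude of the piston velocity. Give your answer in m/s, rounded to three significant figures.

1.93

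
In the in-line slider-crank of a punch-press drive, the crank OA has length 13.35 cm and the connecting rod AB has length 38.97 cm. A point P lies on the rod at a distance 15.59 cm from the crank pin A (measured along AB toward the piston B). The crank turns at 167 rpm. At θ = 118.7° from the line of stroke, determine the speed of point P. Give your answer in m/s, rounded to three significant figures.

2.02

ω = 17.49 rad/s.  Crank-pin speed |V_A| = rω = 2.3347 m/s, perpendicular to OA.
Rod angle: sinφ = −(r/L) sinθ ⇒ φ = -17.487°; ω_rod = −rω cosθ/√(L²−r²sin²θ) = +3.0164 rad/s.
V_P = V_A + ω_rod × AP, with AP = 0.1559 m along the rod.
Components: V_Px = −rω sinθ − a·ω_rod·sinφ = -1.9065 m/s;  V_Py = rω cosθ + a·ω_rod·cosφ = -0.67264 m/s.
|V_P| = √(V_Px² + V_Py²) = 2.0217 m/s.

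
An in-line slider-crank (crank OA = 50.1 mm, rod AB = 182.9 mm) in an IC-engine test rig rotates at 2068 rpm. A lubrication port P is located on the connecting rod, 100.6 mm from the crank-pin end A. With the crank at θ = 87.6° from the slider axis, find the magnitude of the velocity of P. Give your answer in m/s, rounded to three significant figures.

ω = 216.6 rad/s.  Crank-pin speed |V_A| = rω = 10.85 m/s, perpendicular to OA.
Rod angle: sinφ = −(r/L) sinθ ⇒ φ = -15.883°; ω_rod = −rω cosθ/√(L²−r²sin²θ) = -2.5827 rad/s.
V_P = V_A + ω_rod × AP, with AP = 0.1006 m along the rod.
Components: V_Px = −rω sinθ − a·ω_rod·sinφ = -10.911 m/s;  V_Py = rω cosθ + a·ω_rod·cosφ = +0.20444 m/s.
|V_P| = √(V_Px² + V_Py²) = 10.913 m/s.

10.9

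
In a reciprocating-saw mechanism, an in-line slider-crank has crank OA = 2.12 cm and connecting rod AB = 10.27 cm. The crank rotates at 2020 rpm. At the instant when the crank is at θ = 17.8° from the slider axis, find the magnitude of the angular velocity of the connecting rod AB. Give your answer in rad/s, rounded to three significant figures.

41.7

ω = 211.5 rad/s (converted from 2020 rpm).
The rod makes angle φ with the slider axis where L sinφ = r sinθ; differentiating, L cosφ·φ̇ = r ω cosθ.
L cosφ = √(L² − r² sin²θ) = 0.1025 m.
|ω_rod| = r ω |cosθ| / √(L² − r² sin²θ) = 0.0212·211.5·0.95213/0.1025 = 41.659 rad/s.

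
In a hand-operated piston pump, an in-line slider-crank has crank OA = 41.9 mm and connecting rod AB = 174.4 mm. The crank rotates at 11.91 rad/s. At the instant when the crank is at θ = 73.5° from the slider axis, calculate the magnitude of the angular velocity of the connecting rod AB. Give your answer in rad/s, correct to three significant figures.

ω = 11.91 rad/s
The rod makes angle φ with the slider axis where L sinφ = r sinθ; differentiating, L cosφ·φ̇ = r ω cosθ.
L cosφ = √(L² − r² sin²θ) = 0.16971 m.
|ω_rod| = r ω |cosθ| / √(L² − r² sin²θ) = 0.0419·11.91·0.28402/0.16971 = 0.83514 rad/s.

0.835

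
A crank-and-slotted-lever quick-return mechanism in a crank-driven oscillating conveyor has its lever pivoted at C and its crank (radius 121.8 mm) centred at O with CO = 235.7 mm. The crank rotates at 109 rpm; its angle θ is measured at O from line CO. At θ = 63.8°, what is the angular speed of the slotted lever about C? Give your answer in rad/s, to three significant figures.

ω = 11.41 rad/s (from 109 rpm).
Crank pin A relative to C: A = (d + r cosθ, r sinθ); lever angle φ = atan2(r sinθ, d + r cosθ).
Differentiating tanφ: φ̇ = rω(d cosθ + r)/(d² + r² + 2dr cosθ).
d² + r² + 2dr cosθ = |CA|² = 0.0957395 m²;  d cosθ + r = +0.22586 m.
|ω_lever| = |0.1218·11.41·+0.22586| / 0.0957395 = 3.2799 rad/s.

3.28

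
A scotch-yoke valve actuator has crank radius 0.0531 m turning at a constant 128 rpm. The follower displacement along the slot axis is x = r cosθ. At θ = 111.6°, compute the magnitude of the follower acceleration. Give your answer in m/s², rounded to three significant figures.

3.51

ω = 13.4 rad/s (from 128 rpm).
x = r cosθ ⇒ ẍ = −rω² cosθ (ω constant).
|a| = rω²|cosθ| = 0.0531·(13.4)²·|cos 111.6°| = 3.5121 m/s².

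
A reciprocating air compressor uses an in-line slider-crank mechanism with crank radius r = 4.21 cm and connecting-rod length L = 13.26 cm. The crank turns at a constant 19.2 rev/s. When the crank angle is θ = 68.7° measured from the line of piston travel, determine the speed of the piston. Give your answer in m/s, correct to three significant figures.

ω = 2π·19.2 = 120.6 rad/s
For an in-line slider-crank, x = r cosθ + √(L² − r² sin²θ), so v = −rω sinθ·[1 + r cosθ/√(L² − r² sin²θ)].
With r = 0.0421 m, L = 0.1326 m, θ = 68.7°: √(L² − r² sin²θ) = 0.12667 m.
v = −0.0421·120.6·0.93169·[1 + 0.0421·0.36325/0.12667] = -5.3032 m/s.
|v| = 5.3032 m/s.

5.30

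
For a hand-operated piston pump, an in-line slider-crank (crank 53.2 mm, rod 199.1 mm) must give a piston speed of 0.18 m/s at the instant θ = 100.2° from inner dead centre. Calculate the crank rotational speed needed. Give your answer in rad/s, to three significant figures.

For an in-line slider-crank, |v_piston| = rω|sinθ|·[1 + r cosθ/√(L² − r² sin²θ)].
With r = 0.0532 m, L = 0.1991 m, θ = 100.2°: the bracketed kinematic factor |dx/dθ| = 0.049791 m.
ω = v/|dx/dθ| = 0.18/0.049791 = 3.6151 rad/s.

3.62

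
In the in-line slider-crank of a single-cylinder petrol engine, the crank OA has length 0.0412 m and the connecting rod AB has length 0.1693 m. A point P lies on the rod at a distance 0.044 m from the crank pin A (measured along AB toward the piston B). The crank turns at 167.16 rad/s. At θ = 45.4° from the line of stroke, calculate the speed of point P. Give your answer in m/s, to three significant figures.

6.25

ω = 167.2 rad/s.  Crank-pin speed |V_A| = rω = 6.887 m/s, perpendicular to OA.
Rod angle: sinφ = −(r/L) sinθ ⇒ φ = -9.978°; ω_rod = −rω cosθ/√(L²−r²sin²θ) = -29.002 rad/s.
V_P = V_A + ω_rod × AP, with AP = 0.044 m along the rod.
Components: V_Px = −rω sinθ − a·ω_rod·sinφ = -5.1248 m/s;  V_Py = rω cosθ + a·ω_rod·cosφ = +3.5789 m/s.
|V_P| = √(V_Px² + V_Py²) = 6.2508 m/s.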